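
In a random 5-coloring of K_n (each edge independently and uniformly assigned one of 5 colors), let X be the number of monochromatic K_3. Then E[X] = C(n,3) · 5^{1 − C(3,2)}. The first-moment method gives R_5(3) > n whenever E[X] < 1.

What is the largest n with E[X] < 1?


We need C(n, 3) · 5^{1 − 3} < 1, i.e. C(n, 3) < 5^{3 − 1} = 25.
Check values of n near the boundary:
  n = 3: C(3, 3) = 1; 1 < 25? YES
  n = 4: C(4, 3) = 4; 4 < 25? YES
  n = 5: C(5, 3) = 10; 10 < 25? YES
  n = 6: C(6, 3) = 20; 20 < 25? YES
  n = 7: C(7, 3) = 35; 35 < 25? NO
  n = 8: C(8, 3) = 56; 56 < 25? NO
  n = 9: C(9, 3) = 84; 84 < 25? NO
The largest n with C(n, 3) < 25 is n = 6 (where E[X] = 4/5 ≈ 0.800). Hence R_5(3) > 6, i.e. R_5(3) ≥ 7.

Largest n = 6; hence R_5(3) > 6.


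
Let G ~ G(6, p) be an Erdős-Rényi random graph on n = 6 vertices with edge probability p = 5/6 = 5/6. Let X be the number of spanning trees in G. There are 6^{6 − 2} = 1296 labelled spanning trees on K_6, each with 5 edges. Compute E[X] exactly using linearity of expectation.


K_6 has 6^{6 − 2} = 1296 labelled spanning trees.
For each such spanning tree H, let X_H = 1 if all 5 edges of H are present in G. Then P[X_H = 1] = p^{5} = (5/6)^{5} = 3125/7776.
By linearity: E[X] = Σ_H E[X_H] = 1296 · p^{5} = 1296 · 3125/7776 = 3125/6.
Numerically: E[X] ≈ 520.8.

E[X] = 1296 · (5/6)^{5} = 3125/6 ≈ 520.8.


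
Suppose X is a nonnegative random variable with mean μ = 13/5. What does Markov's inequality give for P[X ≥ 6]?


μ = E[X] = 13/5, a = 6.
Markov: P[X ≥ 6] ≤ μ/a = (13/5)/6 = 13/30.
Numerically: ≈ 0.433333.
(Since a = 6 > μ = 2.600000, the bound 13/30 is < 1 and informative.)

P[X ≥ 6] ≤ 13/30 ≈ 0.433333.


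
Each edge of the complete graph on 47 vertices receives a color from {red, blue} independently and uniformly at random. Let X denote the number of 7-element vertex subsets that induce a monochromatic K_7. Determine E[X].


Let X = Σ_S X_S over the C(47, 7) = 62891499 subsets S of size 7, where X_S = 1 if the K_7 on S is monochromatic.
For a fixed S, the K_7 on S has C(7, 2) = 21 edges. P[all 21 edges red] = (1/2)^21, and likewise for blue, so P[monochromatic] = 2·(1/2)^21 = 2^{1 − 21} = 1/1048576.
By linearity of expectation: E[X] = C(47, 7) · 2^{1 − 21} = 62891499 · 1/1048576 = 62891499/1048576.
Numerically: E[X] ≈ 59.978007.

E[X] = C(47,7)·2^(1−C(7,2)) = 62891499/1048576 ≈ 59.978007.


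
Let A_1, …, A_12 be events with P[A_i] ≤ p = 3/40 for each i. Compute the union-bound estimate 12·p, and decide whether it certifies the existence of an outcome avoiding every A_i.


Union bound: P[∪_{i=1}^{12} A_i] ≤ Σ_i P[A_i] ≤ 12·p = 12·(3/40) = 9/10.
Numerically: 9/10 ≈ 0.9000.
Is 9/10 < 1? YES.
Since P[∪ A_i] ≤ 9/10 < 1, the complement has P[∩ A_i^c] ≥ 1 − 9/10 = 1/10 > 0, so some outcome avoids every A_i.

12·p = 9/10 ≈ 0.9000; existence CERTIFIED by the union bound.


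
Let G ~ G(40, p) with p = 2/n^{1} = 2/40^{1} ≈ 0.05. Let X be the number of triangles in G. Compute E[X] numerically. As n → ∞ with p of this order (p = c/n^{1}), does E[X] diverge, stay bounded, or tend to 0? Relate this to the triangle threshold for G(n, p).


Number of potential triangles: C(40, 3) = 9880.
Each occurs with probability p³ ≈ (0.05)³ ≈ 1.25000000e-04.
By linearity: E[X] = C(40, 3)·p³ ≈ 9880 · 1.25000000e-04 ≈ 1.235000.
Here α = 1, so p = 2/n is exactly at the triangle threshold p ~ 1/n. Asymptotically E[X] → c³/6 = 2³/6 = 4/3 ≈ 1.333333, a bounded constant. In this regime the triangle count is asymptotically Poisson(c³/6).

E[X] ≈ 1.235000; in regime p = Θ(1/n^{1}) E[X] stays bounded (at the triangle threshold p ~ 1/n).


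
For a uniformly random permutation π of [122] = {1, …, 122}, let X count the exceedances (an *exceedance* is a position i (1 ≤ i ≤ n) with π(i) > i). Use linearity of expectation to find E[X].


Write X = Σ_{i=1}^{122} X_i, where X_i = 1_{π(i) > i}.
For each fixed i, π(i) is uniform over {1, …, 122} (marginal of a uniform permutation), so P[π(i) > i] = (n − i)/n. Summing: Σ_{i=1}^{122} (n − i)/n = (0 + 1 + … + 121)/122 = 122(122 − 1)/(2·122) = (122 − 1)/2.
Hence E[X] = Σ_{i=1}^{122} (122 − i)/122 = 121/2 ≈ 60.5000.

E[X] = 121/2 = 60.5000.


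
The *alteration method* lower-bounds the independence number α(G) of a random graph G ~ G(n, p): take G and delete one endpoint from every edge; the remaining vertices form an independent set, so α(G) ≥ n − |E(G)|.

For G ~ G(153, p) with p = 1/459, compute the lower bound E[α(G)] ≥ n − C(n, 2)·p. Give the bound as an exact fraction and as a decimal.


E[|E(G)|] = C(153, 2)·p = 11628 · (1/459) = 76/3.
E[α(G)] ≥ n − E[|E(G)|] = 153 − 76/3 = 383/3.
Numerically: ≈ 127.667.
(This is only a lower bound; the true E[α(G)] may be larger.)

E[α(G)] ≥ 383/3 ≈ 127.667.


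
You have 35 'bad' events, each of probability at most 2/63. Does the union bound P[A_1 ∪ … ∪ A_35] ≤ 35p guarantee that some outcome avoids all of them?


Union bound: P[∪_{i=1}^{35} A_i] ≤ Σ_i P[A_i] ≤ 35·p = 35·(2/63) = 10/9.
Numerically: 10/9 ≈ 1.111.
Is 10/9 < 1? NO.
Since the bound 10/9 is ≥ 1, the union bound is uninformative here; it does NOT by itself certify existence.

35·p = 10/9 ≈ 1.111; existence NOT certified by the union bound.


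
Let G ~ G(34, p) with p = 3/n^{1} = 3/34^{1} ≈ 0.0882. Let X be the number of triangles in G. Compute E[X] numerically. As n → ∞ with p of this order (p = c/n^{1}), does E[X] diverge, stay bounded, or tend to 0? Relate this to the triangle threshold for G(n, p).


Number of potential triangles: C(34, 3) = 5984.
Each occurs with probability p³ ≈ (0.0882)³ ≈ 6.86953e-04.
By linearity: E[X] = C(34, 3)·p³ ≈ 5984 · 6.86953e-04 ≈ 4.111.
Here α = 1, so p = 3/n is exactly at the triangle threshold p ~ 1/n. Asymptotically E[X] → c³/6 = 3³/6 = 9/2 ≈ 4.500, a bounded constant. In this regime the triangle count is asymptotically Poisson(c³/6).

E[X] ≈ 4.111; in regime p = Θ(1/n^{1}) E[X] stays bounded (at the triangle threshold p ~ 1/n).


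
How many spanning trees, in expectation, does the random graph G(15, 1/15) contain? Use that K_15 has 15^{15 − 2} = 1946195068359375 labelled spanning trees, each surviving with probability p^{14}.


K_15 has 15^{15 − 2} = 1946195068359375 labelled spanning trees.
For each such spanning tree H, let X_H = 1 if all 14 edges of H are present in G. Then P[X_H = 1] = p^{14} = (1/15)^{14} = 1/29192926025390625.
By linearity of expectation: E[X] = Σ_H E[X_H] = 1946195068359375 · p^{14} = 1946195068359375 · 1/29192926025390625 = 1/15.
Numerically: E[X] ≈ 0.0667.

E[X] = 1946195068359375 · (1/15)^{14} = 1/15 ≈ 0.0667.


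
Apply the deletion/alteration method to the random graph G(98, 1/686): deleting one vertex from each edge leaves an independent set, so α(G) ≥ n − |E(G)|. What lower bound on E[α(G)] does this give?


E[|E(G)|] = C(98, 2)·p = 4753 · (1/686) = 97/14.
E[α(G)] ≥ n − E[|E(G)|] = 98 − 97/14 = 1275/14.
Numerically: ≈ 91.071429.
(This is only a lower bound; the true E[α(G)] may be larger.)

E[α(G)] ≥ 1275/14 ≈ 91.071429.


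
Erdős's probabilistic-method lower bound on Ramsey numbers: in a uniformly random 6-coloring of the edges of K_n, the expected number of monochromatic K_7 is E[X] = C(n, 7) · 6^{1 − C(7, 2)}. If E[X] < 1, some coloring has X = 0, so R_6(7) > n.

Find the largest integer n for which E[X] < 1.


We need C(n, 7) · 6^{1 − 21} < 1, i.e. C(n, 7) < 6^{21 − 1} = 3656158440062976.
Check values of n near the boundary:
  n = 563: C(563, 7) = 3426622515769596; 3426622515769596 < 3656158440062976? YES
  n = 564: C(564, 7) = 3469685994423792; 3469685994423792 < 3656158440062976? YES
  n = 565: C(565, 7) = 3513212521235560; 3513212521235560 < 3656158440062976? YES
  n = 566: C(566, 7) = 3557206237959440; 3557206237959440 < 3656158440062976? YES
  n = 567: C(567, 7) = 3601671315933933; 3601671315933933 < 3656158440062976? YES
  n = 568: C(568, 7) = 3646611956239704; 3646611956239704 < 3656158440062976? YES
  n = 569: C(569, 7) = 3692032389858348; 3692032389858348 < 3656158440062976? NO
The largest n with C(n, 7) < 3656158440062976 is n = 568 (where E[X] = 16882462760369/16926659444736 ≈ 0.997). Hence R_6(7) > 568, i.e. R_6(7) ≥ 569.

Largest n = 568; hence R_6(7) > 568.


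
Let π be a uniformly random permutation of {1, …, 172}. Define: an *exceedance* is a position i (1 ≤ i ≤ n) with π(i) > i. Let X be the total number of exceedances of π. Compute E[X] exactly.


Write X = Σ_{i=1}^{172} X_i, where X_i = 1_{π(i) > i}.
For each fixed i, π(i) is uniform over {1, …, 172} (marginal of a uniform permutation), so P[π(i) > i] = (n − i)/n. Summing: Σ_{i=1}^{172} (n − i)/n = (0 + 1 + … + 171)/172 = 172(172 − 1)/(2·172) = (172 − 1)/2.
Hence E[X] = Σ_{i=1}^{172} (172 − i)/172 = 171/2 ≈ 85.50000.

E[X] = 171/2 = 85.50000.


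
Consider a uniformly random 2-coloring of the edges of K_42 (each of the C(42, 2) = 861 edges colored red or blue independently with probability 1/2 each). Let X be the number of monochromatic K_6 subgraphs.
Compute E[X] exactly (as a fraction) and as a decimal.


Let X = Σ_S X_S over the C(42, 6) = 5245786 subsets S of size 6, where X_S = 1 if the K_6 on S is monochromatic.
For a fixed S, the K_6 on S has C(6, 2) = 15 edges. P[all 15 edges red] = (1/2)^15, and likewise for blue, so P[monochromatic] = 2·(1/2)^15 = 2^{1 − 15} = 1/16384.
By linearity: E[X] = C(42, 6) · 2^{1 − 15} = 5245786 · 1/16384 = 2622893/8192.
Numerically: E[X] ≈ 320.177.

E[X] = C(42,6)·2^(1−C(6,2)) = 2622893/8192 ≈ 320.177.


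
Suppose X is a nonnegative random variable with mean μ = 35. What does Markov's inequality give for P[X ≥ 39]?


μ = E[X] = 35, a = 39.
Markov: P[X ≥ 39] ≤ μ/a = (35)/39 = 35/39.
Numerically: ≈ 0.897436.
(Since a = 39 > μ = 35.000000, the bound 35/39 is < 1 and informative.)

P[X ≥ 39] ≤ 35/39 ≈ 0.897436.


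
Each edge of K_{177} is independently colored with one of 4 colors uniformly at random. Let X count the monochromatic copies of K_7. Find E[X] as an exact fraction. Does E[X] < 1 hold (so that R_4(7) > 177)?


E[X] = C(177, 7) · 4^{1 − 21} = 957664425960 · 4^{−20} = 957664425960/1099511627776.
As a reduced fraction: E[X] = 119708053245/137438953472 ≈ 0.8710.
Is E[X] < 1? YES.
Since E[X] < 1, there exists a 4-coloring of K_{177} with no monochromatic K_7; hence R_4(7) > 177.

E[X] = 119708053245/137438953472 ≈ 0.8710; E[X] < 1, so R_4(7) > 177.


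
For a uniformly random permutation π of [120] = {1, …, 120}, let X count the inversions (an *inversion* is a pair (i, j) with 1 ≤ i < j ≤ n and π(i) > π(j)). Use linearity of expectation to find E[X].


Write X = Σ X_I over the C(120, 2) = 7140 pairs i < j, with X_I the indicator of one inversion.
There are 7140 indicators.
For each fixed pair i < j, the values π(i) and π(j) are two distinct elements of {1, …, 120} in uniformly random order; by symmetry P[π(i) > π(j)] = 1/2.
By linearity: E[X] = 7140 · (1/2) = C(120, 2) · (1/2) = 7140/2 = 3570 ≈ 3570.000000.

E[X] = 3570 = 3570.000000.


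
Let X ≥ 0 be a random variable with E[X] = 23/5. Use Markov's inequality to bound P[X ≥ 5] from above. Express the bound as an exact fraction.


μ = E[X] = 23/5, a = 5.
Markov: P[X ≥ 5] ≤ μ/a = (23/5)/5 = 23/25.
Numerically: ≈ 0.9200.
(Since a = 5 > μ = 4.6000, the bound 23/25 is < 1 and informative.)

P[X ≥ 5] ≤ 23/25 ≈ 0.9200.


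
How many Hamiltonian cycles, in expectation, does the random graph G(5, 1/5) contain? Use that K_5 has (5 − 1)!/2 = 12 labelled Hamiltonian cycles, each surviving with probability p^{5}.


K_5 has (5 − 1)!/2 = 12 labelled Hamiltonian cycles.
For each such Hamiltonian cycle H, let X_H = 1 if all 5 edges of H are present in G. Then P[X_H = 1] = p^{5} = (1/5)^{5} = 1/3125.
Summing the indicators: E[X] = Σ_H E[X_H] = 12 · p^{5} = 12 · 1/3125 = 12/3125.
Numerically: E[X] ≈ 0.00384.

E[X] = 12 · (1/5)^{5} = 12/3125 ≈ 0.00384.


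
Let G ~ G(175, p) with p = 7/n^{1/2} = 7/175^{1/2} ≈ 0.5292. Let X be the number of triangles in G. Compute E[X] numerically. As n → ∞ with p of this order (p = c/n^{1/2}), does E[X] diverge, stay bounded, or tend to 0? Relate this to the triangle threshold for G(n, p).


Number of potential triangles: C(175, 3) = 877975.
Each occurs with probability p³ ≈ (0.5292)³ ≈ 1.481621e-01.
By linearity: E[X] = C(175, 3)·p³ ≈ 877975 · 1.481621e-01 ≈ 130082.5964.
Since α = 1/2 < 1, p = c/n^{1/2} ≫ 1/n is above the triangle threshold p ~ 1/n. Asymptotically E[X] ~ (c³/6)·n^{3(1−α)} = (7³/6)·n^{1.5} → ∞; triangles are abundant w.h.p.

E[X] ≈ 130082.5964; in regime p = Θ(1/n^{1/2}) E[X] diverges (above the triangle threshold p ~ 1/n).


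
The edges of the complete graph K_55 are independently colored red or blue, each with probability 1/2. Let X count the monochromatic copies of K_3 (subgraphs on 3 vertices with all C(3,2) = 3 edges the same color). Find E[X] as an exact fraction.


Let X = Σ_S X_S over the C(55, 3) = 26235 subsets S of size 3, where X_S = 1 if the K_3 on S is monochromatic.
For a fixed S, the K_3 on S has C(3, 2) = 3 edges. P[all 3 edges red] = (1/2)^3, and likewise for blue, so P[monochromatic] = 2·(1/2)^3 = 2^{1 − 3} = 1/4.
By linearity of expectation: E[X] = C(55, 3) · 2^{1 − 3} = 26235 · 1/4 = 26235/4.
Numerically: E[X] ≈ 6558.75000.

E[X] = C(55,3)·2^(1−C(3,2)) = 26235/4 ≈ 6558.75000.


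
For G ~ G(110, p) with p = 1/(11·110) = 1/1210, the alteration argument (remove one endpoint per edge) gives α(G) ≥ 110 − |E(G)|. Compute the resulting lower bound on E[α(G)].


E[|E(G)|] = C(110, 2)·p = 5995 · (1/1210) = 109/22.
E[α(G)] ≥ n − E[|E(G)|] = 110 − 109/22 = 2311/22.
Numerically: ≈ 105.04545.
(This is only a lower bound; the true E[α(G)] may be larger.)

E[α(G)] ≥ 2311/22 ≈ 105.04545.


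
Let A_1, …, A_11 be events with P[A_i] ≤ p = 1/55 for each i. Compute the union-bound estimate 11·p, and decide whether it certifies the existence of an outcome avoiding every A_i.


Union bound: P[∪_{i=1}^{11} A_i] ≤ Σ_i P[A_i] ≤ 11·p = 11·(1/55) = 1/5.
Numerically: 1/5 ≈ 0.2000000.
Is 1/5 < 1? YES.
Since P[∪ A_i] ≤ 1/5 < 1, the complement has P[∩ A_i^c] ≥ 1 − 1/5 = 4/5 > 0, so some outcome avoids every A_i.

11·p = 1/5 ≈ 0.2000000; existence CERTIFIED by the union bound.


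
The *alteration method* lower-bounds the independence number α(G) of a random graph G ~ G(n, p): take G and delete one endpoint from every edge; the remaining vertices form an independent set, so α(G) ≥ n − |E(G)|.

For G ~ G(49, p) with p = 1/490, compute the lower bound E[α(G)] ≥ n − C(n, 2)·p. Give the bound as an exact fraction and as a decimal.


E[|E(G)|] = C(49, 2)·p = 1176 · (1/490) = 12/5.
E[α(G)] ≥ n − E[|E(G)|] = 49 − 12/5 = 233/5.
Numerically: ≈ 46.60000.
(This is only a lower bound; the true E[α(G)] may be larger.)

E[α(G)] ≥ 233/5 ≈ 46.60000.


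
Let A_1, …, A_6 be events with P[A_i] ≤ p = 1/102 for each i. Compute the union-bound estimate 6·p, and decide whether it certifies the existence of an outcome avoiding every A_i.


Union bound: P[∪_{i=1}^{6} A_i] ≤ Σ_i P[A_i] ≤ 6·p = 6·(1/102) = 1/17.
Numerically: 1/17 ≈ 0.058824.
Is 1/17 < 1? YES.
Since P[∪ A_i] ≤ 1/17 < 1, the complement has P[∩ A_i^c] ≥ 1 − 1/17 = 16/17 > 0, so some outcome avoids every A_i.

6·p = 1/17 ≈ 0.058824; existence CERTIFIED by the union bound.


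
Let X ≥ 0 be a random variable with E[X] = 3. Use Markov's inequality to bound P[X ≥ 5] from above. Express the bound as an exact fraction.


μ = E[X] = 3, a = 5.
Markov: P[X ≥ 5] ≤ μ/a = (3)/5 = 3/5.
Numerically: ≈ 0.6000.
(Since a = 5 > μ = 3.0000, the bound 3/5 is < 1 and informative.)

P[X ≥ 5] ≤ 3/5 ≈ 0.6000.


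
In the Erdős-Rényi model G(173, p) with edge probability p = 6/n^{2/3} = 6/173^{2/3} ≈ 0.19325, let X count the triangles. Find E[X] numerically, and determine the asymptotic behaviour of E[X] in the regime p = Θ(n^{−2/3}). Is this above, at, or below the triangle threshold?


Number of potential triangles: C(173, 3) = 848046.
Each occurs with probability p³ ≈ (0.19325)³ ≈ 7.2170804e-03.
By linearity: E[X] = C(173, 3)·p³ ≈ 848046 · 7.2170804e-03 ≈ 6120.41618.
Since α = 2/3 < 1, p = c/n^{2/3} ≫ 1/n is above the triangle threshold p ~ 1/n. Asymptotically E[X] ~ (c³/6)·n^{3(1−α)} = (6³/6)·n^{1} → ∞; triangles are abundant w.h.p.

E[X] ≈ 6120.41618; in regime p = Θ(1/n^{2/3}) E[X] diverges (above the triangle threshold p ~ 1/n).


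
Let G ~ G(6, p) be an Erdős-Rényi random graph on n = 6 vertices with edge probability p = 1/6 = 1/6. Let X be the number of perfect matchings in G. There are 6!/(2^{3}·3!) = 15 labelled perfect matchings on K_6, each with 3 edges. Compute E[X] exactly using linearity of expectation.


K_6 has 6!/(2^{3}·3!) = 15 labelled perfect matchings.
For each such perfect matching H, let X_H = 1 if all 3 edges of H are present in G. Then P[X_H = 1] = p^{3} = (1/6)^{3} = 1/216.
By linearity: E[X] = Σ_H E[X_H] = 15 · p^{3} = 15 · 1/216 = 5/72.
Numerically: E[X] ≈ 0.0694.

E[X] = 15 · (1/6)^{3} = 5/72 ≈ 0.0694.


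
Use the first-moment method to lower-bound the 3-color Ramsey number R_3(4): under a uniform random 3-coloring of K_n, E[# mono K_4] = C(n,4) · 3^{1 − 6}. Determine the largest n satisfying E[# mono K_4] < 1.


We need C(n, 4) · 3^{1 − 6} < 1, i.e. C(n, 4) < 3^{6 − 1} = 243.
Check values of n near the boundary:
  n = 5: C(5, 4) = 5; 5 < 243? YES
  n = 6: C(6, 4) = 15; 15 < 243? YES
  n = 7: C(7, 4) = 35; 35 < 243? YES
  n = 8: C(8, 4) = 70; 70 < 243? YES
  n = 9: C(9, 4) = 126; 126 < 243? YES
  n = 10: C(10, 4) = 210; 210 < 243? YES
  n = 11: C(11, 4) = 330; 330 < 243? NO
  n = 12: C(12, 4) = 495; 495 < 243? NO
The largest n with C(n, 4) < 243 is n = 10 (where E[X] = 70/81 ≈ 0.8641975). Hence R_3(4) > 10, i.e. R_3(4) ≥ 11.

Largest n = 10; hence R_3(4) > 10.


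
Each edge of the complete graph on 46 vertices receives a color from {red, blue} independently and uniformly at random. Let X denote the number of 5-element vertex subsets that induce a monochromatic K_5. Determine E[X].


Let X = Σ_S X_S over the C(46, 5) = 1370754 subsets S of size 5, where X_S = 1 if the K_5 on S is monochromatic.
For a fixed S, the K_5 on S has C(5, 2) = 10 edges. P[all 10 edges red] = (1/2)^10, and likewise for blue, so P[monochromatic] = 2·(1/2)^10 = 2^{1 − 10} = 1/512.
By linearity: E[X] = C(46, 5) · 2^{1 − 10} = 1370754 · 1/512 = 685377/256.
Numerically: E[X] ≈ 2677.2539.

E[X] = C(46,5)·2^(1−C(5,2)) = 685377/256 ≈ 2677.2539.


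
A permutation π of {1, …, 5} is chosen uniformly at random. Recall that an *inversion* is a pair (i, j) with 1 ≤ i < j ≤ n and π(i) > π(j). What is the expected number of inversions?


Write X = Σ X_I over the C(5, 2) = 10 pairs i < j, with X_I the indicator of one inversion.
There are 10 indicators.
For each fixed pair i < j, the values π(i) and π(j) are two distinct elements of {1, …, 5} in uniformly random order; by symmetry P[π(i) > π(j)] = 1/2.
By linearity: E[X] = 10 · (1/2) = C(5, 2) · (1/2) = 10/2 = 5 ≈ 5.000.

E[X] = 5 = 5.000.


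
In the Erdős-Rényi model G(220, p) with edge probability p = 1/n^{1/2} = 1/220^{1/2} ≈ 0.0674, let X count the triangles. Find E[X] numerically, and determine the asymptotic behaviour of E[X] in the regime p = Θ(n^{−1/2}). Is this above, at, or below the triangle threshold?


Number of potential triangles: C(220, 3) = 1750540.
Each occurs with probability p³ ≈ (0.0674)³ ≈ 3.06454e-04.
By linearity: E[X] = C(220, 3)·p³ ≈ 1750540 · 3.06454e-04 ≈ 536.461.
Since α = 1/2 < 1, p = c/n^{1/2} ≫ 1/n is above the triangle threshold p ~ 1/n. Asymptotically E[X] ~ (c³/6)·n^{3(1−α)} = (1³/6)·n^{1.5} → ∞; triangles are abundant w.h.p.

E[X] ≈ 536.461; in regime p = Θ(1/n^{1/2}) E[X] diverges (above the triangle threshold p ~ 1/n).


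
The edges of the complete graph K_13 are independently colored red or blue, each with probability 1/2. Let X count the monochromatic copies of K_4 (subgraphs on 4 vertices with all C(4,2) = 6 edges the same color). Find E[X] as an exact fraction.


Let X = Σ_S X_S over the C(13, 4) = 715 subsets S of size 4, where X_S = 1 if the K_4 on S is monochromatic.
For a fixed S, the K_4 on S has C(4, 2) = 6 edges. P[all 6 edges red] = (1/2)^6, and likewise for blue, so P[monochromatic] = 2·(1/2)^6 = 2^{1 − 6} = 1/32.
Summing: E[X] = C(13, 4) · 2^{1 − 6} = 715 · 1/32 = 715/32.
Numerically: E[X] ≈ 22.344.

E[X] = C(13,4)·2^(1−C(4,2)) = 715/32 ≈ 22.344.


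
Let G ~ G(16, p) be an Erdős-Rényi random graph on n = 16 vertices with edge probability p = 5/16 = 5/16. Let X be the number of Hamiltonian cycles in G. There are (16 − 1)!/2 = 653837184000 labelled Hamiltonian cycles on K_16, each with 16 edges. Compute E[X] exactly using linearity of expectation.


K_16 has (16 − 1)!/2 = 653837184000 labelled Hamiltonian cycles.
For each such Hamiltonian cycle H, let X_H = 1 if all 16 edges of H are present in G. Then P[X_H = 1] = p^{16} = (5/16)^{16} = 152587890625/18446744073709551616.
By linearity: E[X] = Σ_H E[X_H] = 653837184000 · p^{16} = 653837184000 · 152587890625/18446744073709551616 = 97429332733154296875/18014398509481984.
Numerically: E[X] ≈ 5.41e+03.

E[X] = 653837184000 · (5/16)^{16} = 97429332733154296875/18014398509481984 ≈ 5.41e+03.


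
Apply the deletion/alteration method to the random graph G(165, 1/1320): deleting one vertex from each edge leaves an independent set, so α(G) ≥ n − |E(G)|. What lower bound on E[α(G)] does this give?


E[|E(G)|] = C(165, 2)·p = 13530 · (1/1320) = 41/4.
E[α(G)] ≥ n − E[|E(G)|] = 165 − 41/4 = 619/4.
Numerically: ≈ 154.750.
(This is only a lower bound; the true E[α(G)] may be larger.)

E[α(G)] ≥ 619/4 ≈ 154.750.


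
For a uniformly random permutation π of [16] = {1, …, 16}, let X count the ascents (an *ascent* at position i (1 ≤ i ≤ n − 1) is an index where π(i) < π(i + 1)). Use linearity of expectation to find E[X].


Write X = Σ X_I over i = 1, …, 15, with X_I the indicator of one ascent.
There are 15 indicators.
For each fixed i, the pair (π(i), π(i+1)) is a uniformly random ordered pair of distinct values from {1, …, 16}; by symmetry P[π(i) < π(i+1)] = 1/2.
By linearity: E[X] = 15 · (1/2) = (16 − 1) · (1/2) = 15/2 ≈ 7.500000.

E[X] = 15/2 = 7.500000.


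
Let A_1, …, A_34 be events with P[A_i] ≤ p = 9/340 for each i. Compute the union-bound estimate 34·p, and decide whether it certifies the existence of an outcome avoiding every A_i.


Union bound: P[∪_{i=1}^{34} A_i] ≤ Σ_i P[A_i] ≤ 34·p = 34·(9/340) = 9/10.
Numerically: 9/10 ≈ 0.900000.
Is 9/10 < 1? YES.
Since P[∪ A_i] ≤ 9/10 < 1, the complement has P[∩ A_i^c] ≥ 1 − 9/10 = 1/10 > 0, so some outcome avoids every A_i.

34·p = 9/10 ≈ 0.900000; existence CERTIFIED by the union bound.


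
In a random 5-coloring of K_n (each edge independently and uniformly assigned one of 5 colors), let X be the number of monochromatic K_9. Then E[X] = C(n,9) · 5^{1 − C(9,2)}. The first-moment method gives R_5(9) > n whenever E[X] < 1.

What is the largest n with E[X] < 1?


We need C(n, 9) · 5^{1 − 36} < 1, i.e. C(n, 9) < 5^{36 − 1} = 2910383045673370361328125.
Check values of n near the boundary:
  n = 2170: C(2170, 9) = 2891746779868845075610510; 2891746779868845075610510 < 2910383045673370361328125? YES
  n = 2171: C(2171, 9) = 2903784578674959601827205; 2903784578674959601827205 < 2910383045673370361328125? YES
  n = 2172: C(2172, 9) = 2915866900084148060642020; 2915866900084148060642020 < 2910383045673370361328125? NO
  n = 2173: C(2173, 9) = 2927993888115921319674265; 2927993888115921319674265 < 2910383045673370361328125? NO
  n = 2174: C(2174, 9) = 2940165687188920530702934; 2940165687188920530702934 < 2910383045673370361328125? NO
The largest n with C(n, 9) < 2910383045673370361328125 is n = 2171 (where E[X] = 580756915734991920365441/582076609134674072265625 ≈ 0.9977328). Hence R_5(9) > 2171, i.e. R_5(9) ≥ 2172.

Largest n = 2171; hence R_5(9) > 2171.


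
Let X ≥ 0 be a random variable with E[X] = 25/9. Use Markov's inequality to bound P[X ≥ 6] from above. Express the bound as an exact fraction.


μ = E[X] = 25/9, a = 6.
Markov: P[X ≥ 6] ≤ μ/a = (25/9)/6 = 25/54.
Numerically: ≈ 0.462963.
(Since a = 6 > μ = 2.777778, the bound 25/54 is < 1 and informative.)

P[X ≥ 6] ≤ 25/54 ≈ 0.462963.


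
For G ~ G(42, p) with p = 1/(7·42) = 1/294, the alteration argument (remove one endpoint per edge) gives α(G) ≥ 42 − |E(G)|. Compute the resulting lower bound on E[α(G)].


E[|E(G)|] = C(42, 2)·p = 861 · (1/294) = 41/14.
E[α(G)] ≥ n − E[|E(G)|] = 42 − 41/14 = 547/14.
Numerically: ≈ 39.071429.
(This is only a lower bound; the true E[α(G)] may be larger.)

E[α(G)] ≥ 547/14 ≈ 39.071429.


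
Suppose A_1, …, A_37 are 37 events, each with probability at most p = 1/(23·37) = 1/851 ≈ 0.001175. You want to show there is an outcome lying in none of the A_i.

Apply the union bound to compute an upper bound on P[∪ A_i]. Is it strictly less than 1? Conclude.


Union bound: P[∪_{i=1}^{37} A_i] ≤ Σ_i P[A_i] ≤ 37·p = 37·(1/851) = 1/23.
Numerically: 1/23 ≈ 0.043478.
Is 1/23 < 1? YES.
Since P[∪ A_i] ≤ 1/23 < 1, the complement has P[∩ A_i^c] ≥ 1 − 1/23 = 22/23 > 0, so some outcome avoids every A_i.

37·p = 1/23 ≈ 0.043478; existence CERTIFIED by the union bound.


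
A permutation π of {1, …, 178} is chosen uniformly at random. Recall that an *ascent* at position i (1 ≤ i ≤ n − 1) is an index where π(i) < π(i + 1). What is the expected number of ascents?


Write X = Σ X_I over i = 1, …, 177, with X_I the indicator of one ascent.
There are 177 indicators.
For each fixed i, the pair (π(i), π(i+1)) is a uniformly random ordered pair of distinct values from {1, …, 178}; by symmetry P[π(i) < π(i+1)] = 1/2.
By linearity: E[X] = 177 · (1/2) = (178 − 1) · (1/2) = 177/2 ≈ 88.5000.

E[X] = 177/2 = 88.5000.


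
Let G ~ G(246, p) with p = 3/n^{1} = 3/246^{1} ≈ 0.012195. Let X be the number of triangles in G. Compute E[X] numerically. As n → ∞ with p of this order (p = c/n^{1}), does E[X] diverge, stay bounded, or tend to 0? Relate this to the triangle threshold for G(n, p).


Number of potential triangles: C(246, 3) = 2450980.
Each occurs with probability p³ ≈ (0.012195)³ ≈ 1.8136707e-06.
By linearity: E[X] = C(246, 3)·p³ ≈ 2450980 · 1.8136707e-06 ≈ 4.44527.
Here α = 1, so p = 3/n is exactly at the triangle threshold p ~ 1/n. Asymptotically E[X] → c³/6 = 3³/6 = 9/2 ≈ 4.50000, a bounded constant. In this regime the triangle count is asymptotically Poisson(c³/6).

E[X] ≈ 4.44527; in regime p = Θ(1/n^{1}) E[X] stays bounded (at the triangle threshold p ~ 1/n).


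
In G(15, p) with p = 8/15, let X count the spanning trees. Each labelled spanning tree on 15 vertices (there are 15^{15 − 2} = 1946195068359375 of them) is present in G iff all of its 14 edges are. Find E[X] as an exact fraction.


K_15 has 15^{15 − 2} = 1946195068359375 labelled spanning trees.
For each such spanning tree H, let X_H = 1 if all 14 edges of H are present in G. Then P[X_H = 1] = p^{14} = (8/15)^{14} = 4398046511104/29192926025390625.
By linearity of expectation: E[X] = Σ_H E[X_H] = 1946195068359375 · p^{14} = 1946195068359375 · 4398046511104/29192926025390625 = 4398046511104/15.
Numerically: E[X] ≈ 2.93e+11.

E[X] = 1946195068359375 · (8/15)^{14} = 4398046511104/15 ≈ 2.93e+11.


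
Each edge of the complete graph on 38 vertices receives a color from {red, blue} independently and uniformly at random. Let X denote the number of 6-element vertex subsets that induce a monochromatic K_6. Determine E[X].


Let X = Σ_S X_S over the C(38, 6) = 2760681 subsets S of size 6, where X_S = 1 if the K_6 on S is monochromatic.
For a fixed S, the K_6 on S has C(6, 2) = 15 edges. P[all 15 edges red] = (1/2)^15, and likewise for blue, so P[monochromatic] = 2·(1/2)^15 = 2^{1 − 15} = 1/16384.
By linearity: E[X] = C(38, 6) · 2^{1 − 15} = 2760681 · 1/16384 = 2760681/16384.
Numerically: E[X] ≈ 168.4986.

E[X] = C(38,6)·2^(1−C(6,2)) = 2760681/16384 ≈ 168.4986.


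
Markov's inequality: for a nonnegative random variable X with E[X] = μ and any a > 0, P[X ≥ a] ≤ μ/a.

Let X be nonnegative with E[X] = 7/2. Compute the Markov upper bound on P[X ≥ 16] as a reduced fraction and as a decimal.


μ = E[X] = 7/2, a = 16.
Markov: P[X ≥ 16] ≤ μ/a = (7/2)/16 = 7/32.
Numerically: ≈ 0.21875.
(Since a = 16 > μ = 3.50000, the bound 7/32 is < 1 and informative.)

P[X ≥ 16] ≤ 7/32 ≈ 0.21875.


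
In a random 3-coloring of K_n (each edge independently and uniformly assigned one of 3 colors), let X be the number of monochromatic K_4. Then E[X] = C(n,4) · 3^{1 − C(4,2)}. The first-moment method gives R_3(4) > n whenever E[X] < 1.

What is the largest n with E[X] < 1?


We need C(n, 4) · 3^{1 − 6} < 1, i.e. C(n, 4) < 3^{6 − 1} = 243.
Check values of n near the boundary:
  n = 6: C(6, 4) = 15; 15 < 243? YES
  n = 7: C(7, 4) = 35; 35 < 243? YES
  n = 8: C(8, 4) = 70; 70 < 243? YES
  n = 9: C(9, 4) = 126; 126 < 243? YES
  n = 10: C(10, 4) = 210; 210 < 243? YES
  n = 11: C(11, 4) = 330; 330 < 243? NO
  n = 12: C(12, 4) = 495; 495 < 243? NO
The largest n with C(n, 4) < 243 is n = 10 (where E[X] = 70/81 ≈ 0.8642). Hence R_3(4) > 10, i.e. R_3(4) ≥ 11.

Largest n = 10; hence R_3(4) > 10.


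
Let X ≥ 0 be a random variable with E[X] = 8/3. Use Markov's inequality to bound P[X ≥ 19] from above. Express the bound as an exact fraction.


μ = E[X] = 8/3, a = 19.
Markov: P[X ≥ 19] ≤ μ/a = (8/3)/19 = 8/57.
Numerically: ≈ 0.1404.
(Since a = 19 > μ = 2.6667, the bound 8/57 is < 1 and informative.)

P[X ≥ 19] ≤ 8/57 ≈ 0.1404.


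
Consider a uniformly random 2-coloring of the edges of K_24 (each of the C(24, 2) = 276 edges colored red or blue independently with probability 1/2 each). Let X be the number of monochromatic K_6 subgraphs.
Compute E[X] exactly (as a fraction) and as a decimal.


Let X = Σ_S X_S over the C(24, 6) = 134596 subsets S of size 6, where X_S = 1 if the K_6 on S is monochromatic.
For a fixed S, the K_6 on S has C(6, 2) = 15 edges. P[all 15 edges red] = (1/2)^15, and likewise for blue, so P[monochromatic] = 2·(1/2)^15 = 2^{1 − 15} = 1/16384.
By linearity of expectation: E[X] = C(24, 6) · 2^{1 − 15} = 134596 · 1/16384 = 33649/4096.
Numerically: E[X] ≈ 8.215.

E[X] = C(24,6)·2^(1−C(6,2)) = 33649/4096 ≈ 8.215.


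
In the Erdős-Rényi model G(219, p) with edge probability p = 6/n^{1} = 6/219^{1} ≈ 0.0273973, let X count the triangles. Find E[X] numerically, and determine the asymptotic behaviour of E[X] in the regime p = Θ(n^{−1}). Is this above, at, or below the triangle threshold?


Number of potential triangles: C(219, 3) = 1726669.
Each occurs with probability p³ ≈ (0.0273973)³ ≈ 2.05646540e-05.
By linearity: E[X] = C(219, 3)·p³ ≈ 1726669 · 2.05646540e-05 ≈ 35.508351.
Here α = 1, so p = 6/n is exactly at the triangle threshold p ~ 1/n. Asymptotically E[X] → c³/6 = 6³/6 = 36 ≈ 36.000000, a bounded constant. In this regime the triangle count is asymptotically Poisson(c³/6).

E[X] ≈ 35.508351; in regime p = Θ(1/n^{1}) E[X] stays bounded (at the triangle threshold p ~ 1/n).


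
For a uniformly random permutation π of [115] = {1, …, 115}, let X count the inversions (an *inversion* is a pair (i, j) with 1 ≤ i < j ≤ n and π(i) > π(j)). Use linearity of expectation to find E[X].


Write X = Σ X_I over the C(115, 2) = 6555 pairs i < j, with X_I the indicator of one inversion.
There are 6555 indicators.
For each fixed pair i < j, the values π(i) and π(j) are two distinct elements of {1, …, 115} in uniformly random order; by symmetry P[π(i) > π(j)] = 1/2.
By linearity: E[X] = 6555 · (1/2) = C(115, 2) · (1/2) = 6555/2 = 6555/2 ≈ 3277.500.

E[X] = 6555/2 = 3277.500.


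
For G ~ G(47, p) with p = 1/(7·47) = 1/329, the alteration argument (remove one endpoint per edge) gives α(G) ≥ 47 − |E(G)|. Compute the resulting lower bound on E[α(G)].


E[|E(G)|] = C(47, 2)·p = 1081 · (1/329) = 23/7.
E[α(G)] ≥ n − E[|E(G)|] = 47 − 23/7 = 306/7.
Numerically: ≈ 43.714.
(This is only a lower bound; the true E[α(G)] may be larger.)

E[α(G)] ≥ 306/7 ≈ 43.714.


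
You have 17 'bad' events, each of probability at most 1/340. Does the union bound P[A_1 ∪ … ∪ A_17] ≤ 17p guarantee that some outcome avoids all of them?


Union bound: P[∪_{i=1}^{17} A_i] ≤ Σ_i P[A_i] ≤ 17·p = 17·(1/340) = 1/20.
Numerically: 1/20 ≈ 0.0500000.
Is 1/20 < 1? YES.
Since P[∪ A_i] ≤ 1/20 < 1, the complement has P[∩ A_i^c] ≥ 1 − 1/20 = 19/20 > 0, so some outcome avoids every A_i.

17·p = 1/20 ≈ 0.0500000; existence CERTIFIED by the union bound.


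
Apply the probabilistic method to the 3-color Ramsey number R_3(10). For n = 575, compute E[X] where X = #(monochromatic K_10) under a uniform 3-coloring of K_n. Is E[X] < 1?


E[X] = C(575, 10) · 3^{1 − 45} = 1006325345561406175305 · 3^{−44} = 1006325345561406175305/984770902183611232881.
As a reduced fraction: E[X] = 111813927284600686145/109418989131512359209 ≈ 1.0218878.
Is E[X] < 1? NO.
Since E[X] ≥ 1, the first-moment bound is inconclusive at n = 575; it does NOT by itself certify R_3(10) > 575.

E[X] = 111813927284600686145/109418989131512359209 ≈ 1.0218878; E[X] ≥ 1; first-moment method inconclusive here.


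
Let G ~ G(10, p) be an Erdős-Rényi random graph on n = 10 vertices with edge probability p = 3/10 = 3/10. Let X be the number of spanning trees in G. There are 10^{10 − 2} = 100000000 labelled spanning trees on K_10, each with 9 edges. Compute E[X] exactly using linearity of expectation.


K_10 has 10^{10 − 2} = 100000000 labelled spanning trees.
For each such spanning tree H, let X_H = 1 if all 9 edges of H are present in G. Then P[X_H = 1] = p^{9} = (3/10)^{9} = 19683/1000000000.
By linearity: E[X] = Σ_H E[X_H] = 100000000 · p^{9} = 100000000 · 19683/1000000000 = 19683/10.
Numerically: E[X] ≈ 1968.3.

E[X] = 100000000 · (3/10)^{9} = 19683/10 ≈ 1968.3.


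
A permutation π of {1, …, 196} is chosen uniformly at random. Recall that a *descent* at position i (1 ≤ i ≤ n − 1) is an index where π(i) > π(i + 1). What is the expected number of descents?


Write X = Σ X_I over i = 1, …, 195, with X_I the indicator of one descent.
There are 195 indicators.
For each fixed i, the pair (π(i), π(i+1)) is a uniformly random ordered pair of distinct values from {1, …, 196}; by symmetry P[π(i) > π(i+1)] = 1/2.
By linearity: E[X] = 195 · (1/2) = (196 − 1) · (1/2) = 195/2 ≈ 97.50000.

E[X] = 195/2 = 97.50000.


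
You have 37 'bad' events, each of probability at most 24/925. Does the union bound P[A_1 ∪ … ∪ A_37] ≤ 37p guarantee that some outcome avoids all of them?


Union bound: P[∪_{i=1}^{37} A_i] ≤ Σ_i P[A_i] ≤ 37·p = 37·(24/925) = 24/25.
Numerically: 24/25 ≈ 0.960.
Is 24/25 < 1? YES.
Since P[∪ A_i] ≤ 24/25 < 1, the complement has P[∩ A_i^c] ≥ 1 − 24/25 = 1/25 > 0, so some outcome avoids every A_i.

37·p = 24/25 ≈ 0.960; existence CERTIFIED by the union bound.


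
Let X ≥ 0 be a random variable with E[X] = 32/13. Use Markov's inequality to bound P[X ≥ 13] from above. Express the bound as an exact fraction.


μ = E[X] = 32/13, a = 13.
Markov: P[X ≥ 13] ≤ μ/a = (32/13)/13 = 32/169.
Numerically: ≈ 0.18935.
(Since a = 13 > μ = 2.46154, the bound 32/169 is < 1 and informative.)

P[X ≥ 13] ≤ 32/169 ≈ 0.18935.


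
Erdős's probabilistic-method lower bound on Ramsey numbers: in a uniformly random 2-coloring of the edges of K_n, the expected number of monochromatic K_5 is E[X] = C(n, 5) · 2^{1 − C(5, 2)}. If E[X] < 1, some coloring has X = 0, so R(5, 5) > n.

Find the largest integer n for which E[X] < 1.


We need C(n, 5) · 2^{1 − 10} < 1, i.e. C(n, 5) < 2^{10 − 1} = 512.
Check values of n near the boundary:
  n = 7: C(7, 5) = 21; 21 < 512? YES
  n = 8: C(8, 5) = 56; 56 < 512? YES
  n = 9: C(9, 5) = 126; 126 < 512? YES
  n = 10: C(10, 5) = 252; 252 < 512? YES
  n = 11: C(11, 5) = 462; 462 < 512? YES
  n = 12: C(12, 5) = 792; 792 < 512? NO
  n = 13: C(13, 5) = 1287; 1287 < 512? NO
The largest n with C(n, 5) < 512 is n = 11 (where E[X] = 231/256 ≈ 0.9023). Hence R(5, 5) > 11, i.e. R(5, 5) ≥ 12.

Largest n = 11; hence R(5, 5) > 11.


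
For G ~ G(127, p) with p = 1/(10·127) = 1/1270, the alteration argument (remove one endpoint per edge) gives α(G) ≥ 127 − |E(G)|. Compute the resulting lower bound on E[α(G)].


E[|E(G)|] = C(127, 2)·p = 8001 · (1/1270) = 63/10.
E[α(G)] ≥ n − E[|E(G)|] = 127 − 63/10 = 1207/10.
Numerically: ≈ 120.700.
(This is only a lower bound; the true E[α(G)] may be larger.)

E[α(G)] ≥ 1207/10 ≈ 120.700.


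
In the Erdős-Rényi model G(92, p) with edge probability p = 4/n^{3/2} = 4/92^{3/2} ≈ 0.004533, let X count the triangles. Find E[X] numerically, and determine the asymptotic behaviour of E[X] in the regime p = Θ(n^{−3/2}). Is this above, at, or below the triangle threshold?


Number of potential triangles: C(92, 3) = 125580.
Each occurs with probability p³ ≈ (0.004533)³ ≈ 9.313968e-08.
By linearity: E[X] = C(92, 3)·p³ ≈ 125580 · 9.313968e-08 ≈ 0.0117.
Since α = 3/2 > 1, p = c/n^{3/2} = o(1/n) is below the triangle threshold p ~ 1/n. Asymptotically E[X] ~ (c³/6)·n^{3(1−α)} = (4³/6)·n^{-1.5} → 0, so by Markov's inequality G has no triangles w.h.p.

E[X] ≈ 0.0117; in regime p = Θ(1/n^{3/2}) E[X] tends to 0 (below the triangle threshold p ~ 1/n).


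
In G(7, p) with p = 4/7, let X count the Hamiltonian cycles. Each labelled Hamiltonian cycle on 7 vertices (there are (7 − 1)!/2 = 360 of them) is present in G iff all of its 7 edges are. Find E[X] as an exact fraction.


K_7 has (7 − 1)!/2 = 360 labelled Hamiltonian cycles.
For each such Hamiltonian cycle H, let X_H = 1 if all 7 edges of H are present in G. Then P[X_H = 1] = p^{7} = (4/7)^{7} = 16384/823543.
Summing the indicators: E[X] = Σ_H E[X_H] = 360 · p^{7} = 360 · 16384/823543 = 5898240/823543.
Numerically: E[X] ≈ 7.162.

E[X] = 360 · (4/7)^{7} = 5898240/823543 ≈ 7.162.


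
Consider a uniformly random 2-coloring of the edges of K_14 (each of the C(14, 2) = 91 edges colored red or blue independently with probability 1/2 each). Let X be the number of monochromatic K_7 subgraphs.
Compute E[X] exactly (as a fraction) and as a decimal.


Let X = Σ_S X_S over the C(14, 7) = 3432 subsets S of size 7, where X_S = 1 if the K_7 on S is monochromatic.
For a fixed S, the K_7 on S has C(7, 2) = 21 edges. P[all 21 edges red] = (1/2)^21, and likewise for blue, so P[monochromatic] = 2·(1/2)^21 = 2^{1 − 21} = 1/1048576.
Summing: E[X] = C(14, 7) · 2^{1 − 21} = 3432 · 1/1048576 = 429/131072.
Numerically: E[X] ≈ 0.00327.

E[X] = C(14,7)·2^(1−C(7,2)) = 429/131072 ≈ 0.00327.


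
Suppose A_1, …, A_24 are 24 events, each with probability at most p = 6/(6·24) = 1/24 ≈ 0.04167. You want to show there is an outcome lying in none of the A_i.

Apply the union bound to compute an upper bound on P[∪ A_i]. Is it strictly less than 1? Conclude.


Union bound: P[∪_{i=1}^{24} A_i] ≤ Σ_i P[A_i] ≤ 24·p = 24·(1/24) = 1.
Numerically: 1 ≈ 1.00000.
Is 1 < 1? NO.
Since the bound 1 is ≥ 1, the union bound is uninformative here; it does NOT by itself certify existence.

24·p = 1 ≈ 1.00000; existence NOT certified by the union bound.


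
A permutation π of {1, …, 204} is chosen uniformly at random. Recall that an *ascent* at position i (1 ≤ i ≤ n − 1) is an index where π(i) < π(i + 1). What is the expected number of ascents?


Write X = Σ X_I over i = 1, …, 203, with X_I the indicator of one ascent.
There are 203 indicators.
For each fixed i, the pair (π(i), π(i+1)) is a uniformly random ordered pair of distinct values from {1, …, 204}; by symmetry P[π(i) < π(i+1)] = 1/2.
By linearity: E[X] = 203 · (1/2) = (204 − 1) · (1/2) = 203/2 ≈ 101.5000.

E[X] = 203/2 = 101.5000.
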